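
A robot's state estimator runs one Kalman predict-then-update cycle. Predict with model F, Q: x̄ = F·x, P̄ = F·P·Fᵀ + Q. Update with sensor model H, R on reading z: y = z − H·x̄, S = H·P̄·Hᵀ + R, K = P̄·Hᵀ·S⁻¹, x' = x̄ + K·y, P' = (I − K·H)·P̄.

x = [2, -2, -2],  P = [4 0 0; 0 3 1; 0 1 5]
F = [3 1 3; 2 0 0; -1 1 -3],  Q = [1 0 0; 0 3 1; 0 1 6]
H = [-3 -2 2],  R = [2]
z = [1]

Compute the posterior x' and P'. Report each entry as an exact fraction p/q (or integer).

x' = [-1255/699, 8512/2097, 3914/2097]
P' = [754/233 -956/699 2294/699; -956/699 24467/2097 20041/2097; 2294/699 20041/2097 30644/2097]

x̄ = F·x = [-2, 4, 2]
P̄ = F·P·Fᵀ + Q = [91 24 -54; 24 19 -7; -54 -7 52]
y = z − H·x̄ = [-1]
S = H·P̄·Hᵀ + R = [2097]
K = P̄·Hᵀ·S⁻¹ = [-143/699; -124/2097; 280/2097]
x' = x̄ + K·y = [-1255/699, 8512/2097, 3914/2097]
P' = (I − K·H)·P̄ = [754/233 -956/699 2294/699; -956/699 24467/2097 20041/2097; 2294/699 20041/2097 30644/2097]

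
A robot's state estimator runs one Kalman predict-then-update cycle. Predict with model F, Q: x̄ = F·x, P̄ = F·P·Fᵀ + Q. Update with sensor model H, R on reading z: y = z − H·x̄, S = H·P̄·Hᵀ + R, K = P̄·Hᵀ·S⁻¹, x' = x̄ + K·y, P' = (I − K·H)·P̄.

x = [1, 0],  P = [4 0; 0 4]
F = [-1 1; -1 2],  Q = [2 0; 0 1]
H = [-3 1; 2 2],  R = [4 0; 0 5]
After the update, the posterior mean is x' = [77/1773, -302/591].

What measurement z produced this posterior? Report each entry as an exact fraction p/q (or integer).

x̄ = F·x = [-1, -1]
P̄ = F·P·Fᵀ + Q = [10 12; 12 21]
S = H·P̄·Hᵀ + R = [43 -66; -66 225]
K = P̄·Hᵀ·S⁻¹ = [-382/1773 704/5319; 109/591 616/1773]
x' − x̄ = [1850/1773, 289/591] = K·y
y = (KᵀK)⁻¹·Kᵀ·(x' − x̄) = [-3, 3]
z = y + H·x̄ = [-3, 3] + [2, -4] = [-1, -1]

z = [-1, -1]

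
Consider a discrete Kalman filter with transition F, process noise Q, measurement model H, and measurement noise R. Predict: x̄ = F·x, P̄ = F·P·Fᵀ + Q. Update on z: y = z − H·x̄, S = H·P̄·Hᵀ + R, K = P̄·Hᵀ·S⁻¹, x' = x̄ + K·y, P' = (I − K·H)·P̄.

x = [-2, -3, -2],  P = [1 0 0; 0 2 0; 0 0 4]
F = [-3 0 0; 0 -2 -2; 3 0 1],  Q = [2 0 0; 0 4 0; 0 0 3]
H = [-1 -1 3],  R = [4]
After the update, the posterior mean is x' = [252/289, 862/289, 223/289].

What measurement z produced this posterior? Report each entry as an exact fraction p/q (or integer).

z = [-1]

x̄ = F·x = [6, 10, -8]
P̄ = F·P·Fᵀ + Q = [11 0 -9; 0 28 -8; -9 -8 16]
S = H·P̄·Hᵀ + R = [289]
K = P̄·Hᵀ·S⁻¹ = [-38/289; -52/289; 65/289]
x' − x̄ = [-1482/289, -2028/289, 2535/289] = K·y
y = (KᵀK)⁻¹·Kᵀ·(x' − x̄) = [39]
z = y + H·x̄ = [39] + [-40] = [-1]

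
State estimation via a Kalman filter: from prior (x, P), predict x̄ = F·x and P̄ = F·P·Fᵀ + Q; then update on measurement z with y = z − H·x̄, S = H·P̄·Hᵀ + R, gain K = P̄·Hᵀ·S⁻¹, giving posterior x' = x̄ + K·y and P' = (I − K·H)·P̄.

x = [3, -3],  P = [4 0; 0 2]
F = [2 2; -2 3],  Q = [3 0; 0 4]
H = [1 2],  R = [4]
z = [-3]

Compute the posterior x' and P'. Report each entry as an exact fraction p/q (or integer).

x̄ = F·x = [0, -15]
P̄ = F·P·Fᵀ + Q = [27 -4; -4 38]
y = z − H·x̄ = [27]
S = H·P̄·Hᵀ + R = [167]
K = P̄·Hᵀ·S⁻¹ = [19/167; 72/167]
x' = x̄ + K·y = [513/167, -561/167]
P' = (I − K·H)·P̄ = [4148/167 -2036/167; -2036/167 1162/167]

x' = [513/167, -561/167]
P' = [4148/167 -2036/167; -2036/167 1162/167]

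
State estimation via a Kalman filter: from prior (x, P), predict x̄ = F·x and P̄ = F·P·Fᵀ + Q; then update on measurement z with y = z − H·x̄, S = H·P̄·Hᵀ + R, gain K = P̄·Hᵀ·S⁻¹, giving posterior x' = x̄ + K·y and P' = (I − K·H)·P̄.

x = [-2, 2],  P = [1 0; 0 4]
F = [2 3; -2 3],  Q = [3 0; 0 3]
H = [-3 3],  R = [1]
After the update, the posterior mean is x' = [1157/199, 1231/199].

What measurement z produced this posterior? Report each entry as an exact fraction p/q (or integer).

z = [1]

x̄ = F·x = [2, 10]
P̄ = F·P·Fᵀ + Q = [43 32; 32 43]
S = H·P̄·Hᵀ + R = [199]
K = P̄·Hᵀ·S⁻¹ = [-33/199; 33/199]
x' − x̄ = [759/199, -759/199] = K·y
y = (KᵀK)⁻¹·Kᵀ·(x' − x̄) = [-23]
z = y + H·x̄ = [-23] + [24] = [1]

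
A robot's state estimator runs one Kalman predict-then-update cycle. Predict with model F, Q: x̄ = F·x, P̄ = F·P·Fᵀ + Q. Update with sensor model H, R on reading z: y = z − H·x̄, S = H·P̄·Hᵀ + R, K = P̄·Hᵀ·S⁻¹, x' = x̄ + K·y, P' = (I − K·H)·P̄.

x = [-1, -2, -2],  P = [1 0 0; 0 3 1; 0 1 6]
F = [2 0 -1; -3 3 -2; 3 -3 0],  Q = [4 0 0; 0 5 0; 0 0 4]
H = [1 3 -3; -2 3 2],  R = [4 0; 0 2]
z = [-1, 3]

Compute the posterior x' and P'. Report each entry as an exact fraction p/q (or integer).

x' = [-3264/177449, 84161/177449, 146632/177449]
P' = [2482191/177449 661662/177449 1489787/177449; 661662/177449 203062/177449 392232/177449; 1489787/177449 392232/177449 936149/177449]

x̄ = F·x = [0, 1, 3]
P̄ = F·P·Fᵀ + Q = [14 3 9; 3 53 -30; 9 -30 40]
y = z − H·x̄ = [5, -6]
S = H·P̄·Hᵀ + R = [1359 362; 362 227]
K = P̄·Hᵀ·S⁻¹ = [-546/177449 89/177449; 23538/177449 35163/177449; -35491/177449 34710/177449]
x' = x̄ + K·y = [-3264/177449, 84161/177449, 146632/177449]
P' = (I − K·H)·P̄ = [2482191/177449 661662/177449 1489787/177449; 661662/177449 203062/177449 392232/177449; 1489787/177449 392232/177449 936149/177449]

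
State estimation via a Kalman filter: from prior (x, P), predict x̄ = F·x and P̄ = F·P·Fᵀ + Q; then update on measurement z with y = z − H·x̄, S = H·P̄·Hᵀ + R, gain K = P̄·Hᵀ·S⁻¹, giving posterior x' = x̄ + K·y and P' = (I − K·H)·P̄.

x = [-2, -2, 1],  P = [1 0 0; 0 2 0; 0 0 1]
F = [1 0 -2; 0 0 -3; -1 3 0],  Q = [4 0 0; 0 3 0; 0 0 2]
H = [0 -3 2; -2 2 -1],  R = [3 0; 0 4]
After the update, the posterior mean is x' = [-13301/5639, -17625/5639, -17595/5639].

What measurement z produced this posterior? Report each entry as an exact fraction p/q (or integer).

x̄ = F·x = [-4, -3, -4]
P̄ = F·P·Fᵀ + Q = [9 6 -1; 6 12 0; -1 0 21]
S = H·P̄·Hᵀ + R = [195 -74; -74 57]
K = P̄·Hᵀ·S⁻¹ = [-1510/5639 -2455/5639; -1164/5639 -324/5639; 988/5639 -597/5639]
x' − x̄ = [9255/5639, -708/5639, 4961/5639] = K·y
y = (KᵀK)⁻¹·Kᵀ·(x' − x̄) = [2, -5]
z = y + H·x̄ = [2, -5] + [1, 6] = [3, 1]

z = [3, 1]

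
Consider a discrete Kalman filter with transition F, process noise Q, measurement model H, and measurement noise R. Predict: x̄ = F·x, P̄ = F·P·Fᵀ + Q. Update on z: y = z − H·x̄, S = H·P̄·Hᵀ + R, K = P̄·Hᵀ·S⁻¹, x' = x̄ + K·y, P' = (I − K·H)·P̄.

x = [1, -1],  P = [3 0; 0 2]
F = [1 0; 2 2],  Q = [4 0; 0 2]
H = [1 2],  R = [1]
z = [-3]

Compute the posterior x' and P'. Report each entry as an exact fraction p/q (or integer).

x' = [11/30, -5/3]
P' = [479/120 -23/12; -23/12 7/6]

x̄ = F·x = [1, 0]
P̄ = F·P·Fᵀ + Q = [7 6; 6 22]
y = z − H·x̄ = [-4]
S = H·P̄·Hᵀ + R = [120]
K = P̄·Hᵀ·S⁻¹ = [19/120; 5/12]
x' = x̄ + K·y = [11/30, -5/3]
P' = (I − K·H)·P̄ = [479/120 -23/12; -23/12 7/6]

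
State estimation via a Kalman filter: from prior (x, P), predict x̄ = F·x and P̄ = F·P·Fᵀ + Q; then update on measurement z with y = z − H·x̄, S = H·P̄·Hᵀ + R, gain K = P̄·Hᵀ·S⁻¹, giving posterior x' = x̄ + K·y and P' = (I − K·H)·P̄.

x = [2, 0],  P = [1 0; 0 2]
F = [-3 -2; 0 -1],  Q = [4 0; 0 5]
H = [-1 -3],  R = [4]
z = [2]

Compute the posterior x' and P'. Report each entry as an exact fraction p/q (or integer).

x̄ = F·x = [-6, 0]
P̄ = F·P·Fᵀ + Q = [21 4; 4 7]
y = z − H·x̄ = [-4]
S = H·P̄·Hᵀ + R = [112]
K = P̄·Hᵀ·S⁻¹ = [-33/112; -25/112]
x' = x̄ + K·y = [-135/28, 25/28]
P' = (I − K·H)·P̄ = [1263/112 -377/112; -377/112 159/112]

x' = [-135/28, 25/28]
P' = [1263/112 -377/112; -377/112 159/112]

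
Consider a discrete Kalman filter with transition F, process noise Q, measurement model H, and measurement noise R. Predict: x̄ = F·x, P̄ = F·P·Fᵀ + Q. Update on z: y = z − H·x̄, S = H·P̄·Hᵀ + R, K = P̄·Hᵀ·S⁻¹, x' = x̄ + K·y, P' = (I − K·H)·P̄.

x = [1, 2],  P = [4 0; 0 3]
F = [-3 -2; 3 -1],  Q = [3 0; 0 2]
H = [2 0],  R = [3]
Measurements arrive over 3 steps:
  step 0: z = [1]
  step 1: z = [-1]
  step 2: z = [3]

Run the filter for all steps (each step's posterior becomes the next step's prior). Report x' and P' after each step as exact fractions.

step 0: x' = [9/23, -77/23], P' = [17/23 -10/23; -10/23 543/23]
step 1: x' = [-1389/3055, 6082/3055], P' = [2274/3055 963/3055; 963/3055 52766/3055]
step 2: x' = [1489515/1018169, -2062269/1018169], P' = [756753/1018169 246531/1018169; 246531/1018169 15675400/1018169]

step 0: x̄ = F·x = [-7, 1]
step 0: P̄ = F·P·Fᵀ + Q = [51 -30; -30 41]
step 0: y = z − H·x̄ = [15]
step 0: S = H·P̄·Hᵀ + R = [207]
step 0: K = P̄·Hᵀ·S⁻¹ = [34/69; -20/69]
step 0: x' = x̄ + K·y = [9/23, -77/23]
step 0: P' = (I − K·H)·P̄ = [17/23 -10/23; -10/23 543/23]
step 1: x̄ = F·x = [127/23, 104/23]
step 1: P̄ = F·P·Fᵀ + Q = [2274/23 963/23; 963/23 802/23]
step 1: y = z − H·x̄ = [-277/23]
step 1: S = H·P̄·Hᵀ + R = [9165/23]
step 1: K = P̄·Hᵀ·S⁻¹ = [1516/3055; 642/3055]
step 1: x' = x̄ + K·y = [-1389/3055, 6082/3055]
step 1: P' = (I − K·H)·P̄ = [2274/3055 963/3055; 963/3055 52766/3055]
step 2: x̄ = F·x = [-7997/3055, -10249/3055]
step 2: P̄ = F·P·Fᵀ + Q = [252251/3055 82177/3055; 82177/3055 73564/3055]
step 2: y = z − H·x̄ = [25159/3055]
step 2: S = H·P̄·Hᵀ + R = [1018169/3055]
step 2: K = P̄·Hᵀ·S⁻¹ = [504502/1018169; 164354/1018169]
step 2: x' = x̄ + K·y = [1489515/1018169, -2062269/1018169]
step 2: P' = (I − K·H)·P̄ = [756753/1018169 246531/1018169; 246531/1018169 15675400/1018169]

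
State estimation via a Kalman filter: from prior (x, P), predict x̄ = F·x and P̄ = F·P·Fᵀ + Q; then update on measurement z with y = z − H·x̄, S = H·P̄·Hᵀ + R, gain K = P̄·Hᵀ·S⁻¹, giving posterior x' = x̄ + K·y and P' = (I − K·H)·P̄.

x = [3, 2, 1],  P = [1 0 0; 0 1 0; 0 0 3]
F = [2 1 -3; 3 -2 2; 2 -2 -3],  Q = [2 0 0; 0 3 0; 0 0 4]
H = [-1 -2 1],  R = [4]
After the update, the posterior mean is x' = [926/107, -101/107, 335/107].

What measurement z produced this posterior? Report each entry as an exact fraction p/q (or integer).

x̄ = F·x = [5, 7, -1]
P̄ = F·P·Fᵀ + Q = [34 -14 29; -14 28 -8; 29 -8 39]
S = H·P̄·Hᵀ + R = [107]
K = P̄·Hᵀ·S⁻¹ = [23/107; -50/107; 26/107]
x' − x̄ = [391/107, -850/107, 442/107] = K·y
y = (KᵀK)⁻¹·Kᵀ·(x' − x̄) = [17]
z = y + H·x̄ = [17] + [-20] = [-3]

z = [-3]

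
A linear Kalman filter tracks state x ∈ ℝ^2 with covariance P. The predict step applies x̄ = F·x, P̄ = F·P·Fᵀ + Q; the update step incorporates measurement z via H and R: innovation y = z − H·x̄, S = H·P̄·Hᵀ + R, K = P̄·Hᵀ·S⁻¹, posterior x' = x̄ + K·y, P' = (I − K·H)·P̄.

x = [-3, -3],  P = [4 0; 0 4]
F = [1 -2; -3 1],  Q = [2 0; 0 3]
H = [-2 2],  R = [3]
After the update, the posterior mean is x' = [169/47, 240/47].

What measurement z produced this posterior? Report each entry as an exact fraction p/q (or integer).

z = [3]

x̄ = F·x = [3, 6]
P̄ = F·P·Fᵀ + Q = [22 -20; -20 43]
S = H·P̄·Hᵀ + R = [423]
K = P̄·Hᵀ·S⁻¹ = [-28/141; 14/47]
x' − x̄ = [28/47, -42/47] = K·y
y = (KᵀK)⁻¹·Kᵀ·(x' − x̄) = [-3]
z = y + H·x̄ = [-3] + [6] = [3]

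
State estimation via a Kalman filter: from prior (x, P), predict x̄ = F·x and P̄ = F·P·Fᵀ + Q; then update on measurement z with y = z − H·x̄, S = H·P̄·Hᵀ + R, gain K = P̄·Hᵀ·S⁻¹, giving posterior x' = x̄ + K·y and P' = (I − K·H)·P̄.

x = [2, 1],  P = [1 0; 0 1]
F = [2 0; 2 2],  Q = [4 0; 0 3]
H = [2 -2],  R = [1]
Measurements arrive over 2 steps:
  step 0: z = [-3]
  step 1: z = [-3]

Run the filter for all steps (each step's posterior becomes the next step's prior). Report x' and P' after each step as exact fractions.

step 0: x̄ = F·x = [4, 6]
step 0: P̄ = F·P·Fᵀ + Q = [8 4; 4 11]
step 0: y = z − H·x̄ = [1]
step 0: S = H·P̄·Hᵀ + R = [45]
step 0: K = P̄·Hᵀ·S⁻¹ = [8/45; -14/45]
step 0: x' = x̄ + K·y = [188/45, 256/45]
step 0: P' = (I − K·H)·P̄ = [296/45 292/45; 292/45 299/45]
step 1: x̄ = F·x = [376/45, 296/15]
step 1: P̄ = F·P·Fᵀ + Q = [1364/45 784/15; 784/15 539/5]
step 1: y = z − H·x̄ = [889/45]
step 1: S = H·P̄·Hᵀ + R = [6089/45]
step 1: K = P̄·Hᵀ·S⁻¹ = [-1976/6089; -4998/6089]
step 1: x' = x̄ + K·y = [11840/6089, 21418/6089]
step 1: P' = (I − K·H)·P̄ = [97796/6089 98784/6089; 98784/6089 101283/6089]

step 0: x' = [188/45, 256/45], P' = [296/45 292/45; 292/45 299/45]
step 1: x' = [11840/6089, 21418/6089], P' = [97796/6089 98784/6089; 98784/6089 101283/6089]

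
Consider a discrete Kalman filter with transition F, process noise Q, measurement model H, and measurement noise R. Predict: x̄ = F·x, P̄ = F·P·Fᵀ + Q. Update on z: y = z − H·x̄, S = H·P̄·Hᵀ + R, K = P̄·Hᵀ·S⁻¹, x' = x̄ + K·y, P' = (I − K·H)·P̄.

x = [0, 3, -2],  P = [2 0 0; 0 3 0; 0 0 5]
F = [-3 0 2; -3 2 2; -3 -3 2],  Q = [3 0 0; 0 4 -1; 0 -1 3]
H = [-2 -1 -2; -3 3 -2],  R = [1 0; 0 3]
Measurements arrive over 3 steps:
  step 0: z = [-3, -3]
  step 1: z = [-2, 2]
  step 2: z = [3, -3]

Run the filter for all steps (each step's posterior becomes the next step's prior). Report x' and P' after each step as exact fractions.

step 0: x̄ = F·x = [-4, 2, -13]
step 0: P̄ = F·P·Fᵀ + Q = [41 38 38; 38 54 19; 38 19 68]
step 0: y = z − H·x̄ = [-35, -47]
step 0: S = H·P̄·Hᵀ + R = [1023 546; 546 674]
step 0: K = P̄·Hᵀ·S⁻¹ = [-42847/195693 6687/130462; -19782/65231 16993/65231; -8386/65231 -23771/130462]
step 0: x' = x̄ + K·y = [13267/10578, 653/1763, 223/3526]
step 0: P' = (I − K·H)·P̄ = [955987/391386 45911/65231 -350291/130462; 45911/65231 29168/65231 -50604/65231; -350291/130462 -50604/65231 409281/130462]
step 1: x̄ = F·x = [-12821/3526, -249/86, -16739/3526]
step 1: P̄ = F·P·Fᵀ + Q = [9099963/130462 189093/3182 10142223/130462; 189093/3182 184201/3182 212341/3182; 10142223/130462 212341/3182 12492279/130462]
step 1: y = z − H·x̄ = [-76381/3526, -17131/1763]
step 1: S = H·P̄·Hᵀ + R = [241024631/130462 62626019/65231; 62626019/65231 38957304/65231]
step 1: K = P̄·Hᵀ·S⁻¹ = [-2129677968/11847383221 -550646583/23694766442; -3437556457/11847383221 2786974241/11847383221; -2055756762/11847383221 -2298953677/23694766442]
step 1: x' = x̄ + K·y = [5730220990/11847383221, 13081892511/11847383221, -541467685/11847383221]
step 1: P' = (I − K·H)·P̄ = [40516763589/23694766442 5390522472/11847383221 -43777608093/23694766442; 5390522472/11847383221 4297250413/11847383221 -5820369450/11847383221; -43777608093/23694766442 -5820369450/11847383221 51653734305/23694766442]
step 2: x̄ = F·x = [-18273598340/11847383221, 7890186682/11847383221, -57519275873/11847383221]
step 2: P̄ = F·P·Fᵀ + Q = [1167681405963/23694766442 985347881373/23694766442 1263470944533/23694766442; 985347881373/23694766442 1003255725181/23694766442 1076959947871/23694766442; 1263470944533/23694766442 1076959947871/23694766442 1578779589189/23694766442]
step 2: y = z − H·x̄ = [-108153412081/11847383221, -229072056475/11847383221]
step 2: S = H·P̄·Hᵀ + R = [30369793345471/23694766442 7841132813359/11847383221; 7841132813359/11847383221 5213253465804/11847383221]
step 2: K = P̄·Hᵀ·S⁻¹ = [-269346566286408/1492257917253941 -69659106656583/2984515834507882; -433216957908617/1492257917253941 351008135273521/1492257917253941; -257567286653352/1492257917253941 -289190161430297/2984515834507882]
step 2: x' = x̄ + K·y = [1661177932721521/2984515834507882, -1838217711567216/1492257917253941, -4195714946495547/2984515834507882]
step 2: P' = (I − K·H)·P̄ = [5095862514025989/2984515834507882 678197290828632/1492257917253941 -5504713238568213/2984515834507882; 678197290828632/1492257917253941 541109663639453/1492257917253941 -732143643694050/1492257917253941; -5504713238568213/2984515834507882 -732143643694050/1492257917253941 6494424168915615/2984515834507882]

step 0: x' = [13267/10578, 653/1763, 223/3526], P' = [955987/391386 45911/65231 -350291/130462; 45911/65231 29168/65231 -50604/65231; -350291/130462 -50604/65231 409281/130462]
step 1: x' = [5730220990/11847383221, 13081892511/11847383221, -541467685/11847383221], P' = [40516763589/23694766442 5390522472/11847383221 -43777608093/23694766442; 5390522472/11847383221 4297250413/11847383221 -5820369450/11847383221; -43777608093/23694766442 -5820369450/11847383221 51653734305/23694766442]
step 2: x' = [1661177932721521/2984515834507882, -1838217711567216/1492257917253941, -4195714946495547/2984515834507882], P' = [5095862514025989/2984515834507882 678197290828632/1492257917253941 -5504713238568213/2984515834507882; 678197290828632/1492257917253941 541109663639453/1492257917253941 -732143643694050/1492257917253941; -5504713238568213/2984515834507882 -732143643694050/1492257917253941 6494424168915615/2984515834507882]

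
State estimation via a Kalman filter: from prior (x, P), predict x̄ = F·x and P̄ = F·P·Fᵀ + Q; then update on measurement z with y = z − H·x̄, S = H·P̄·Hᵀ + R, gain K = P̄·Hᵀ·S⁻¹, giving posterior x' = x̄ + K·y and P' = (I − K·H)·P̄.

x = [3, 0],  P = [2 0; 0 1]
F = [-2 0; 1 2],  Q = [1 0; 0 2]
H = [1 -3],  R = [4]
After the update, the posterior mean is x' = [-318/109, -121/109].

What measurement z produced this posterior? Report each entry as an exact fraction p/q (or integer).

z = [1]

x̄ = F·x = [-6, 3]
P̄ = F·P·Fᵀ + Q = [9 -4; -4 8]
S = H·P̄·Hᵀ + R = [109]
K = P̄·Hᵀ·S⁻¹ = [21/109; -28/109]
x' − x̄ = [336/109, -448/109] = K·y
y = (KᵀK)⁻¹·Kᵀ·(x' − x̄) = [16]
z = y + H·x̄ = [16] + [-15] = [1]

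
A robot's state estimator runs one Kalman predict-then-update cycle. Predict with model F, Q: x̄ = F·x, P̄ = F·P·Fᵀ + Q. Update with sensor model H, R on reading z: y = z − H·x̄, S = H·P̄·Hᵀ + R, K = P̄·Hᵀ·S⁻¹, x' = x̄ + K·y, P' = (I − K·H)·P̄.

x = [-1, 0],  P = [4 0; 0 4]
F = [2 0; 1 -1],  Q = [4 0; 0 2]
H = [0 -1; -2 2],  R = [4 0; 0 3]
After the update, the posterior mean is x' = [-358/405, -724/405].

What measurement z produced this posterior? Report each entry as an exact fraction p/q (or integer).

x̄ = F·x = [-2, -1]
P̄ = F·P·Fᵀ + Q = [20 8; 8 10]
S = H·P̄·Hᵀ + R = [14 -4; -4 59]
K = P̄·Hᵀ·S⁻¹ = [-284/405 -184/405; -287/405 8/405]
x' − x̄ = [452/405, -319/405] = K·y
y = (KᵀK)⁻¹·Kᵀ·(x' − x̄) = [1, -4]
z = y + H·x̄ = [1, -4] + [1, 2] = [2, -2]

z = [2, -2]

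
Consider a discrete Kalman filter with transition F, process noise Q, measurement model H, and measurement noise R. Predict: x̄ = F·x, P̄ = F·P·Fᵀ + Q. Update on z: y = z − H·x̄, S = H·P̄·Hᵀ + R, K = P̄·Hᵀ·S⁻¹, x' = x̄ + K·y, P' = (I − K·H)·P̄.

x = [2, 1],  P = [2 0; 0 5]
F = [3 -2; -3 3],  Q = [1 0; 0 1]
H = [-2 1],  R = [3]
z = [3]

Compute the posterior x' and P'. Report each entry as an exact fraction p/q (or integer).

x̄ = F·x = [4, -3]
P̄ = F·P·Fᵀ + Q = [39 -48; -48 64]
y = z − H·x̄ = [14]
S = H·P̄·Hᵀ + R = [415]
K = P̄·Hᵀ·S⁻¹ = [-126/415; 32/83]
x' = x̄ + K·y = [-104/415, 199/83]
P' = (I − K·H)·P̄ = [309/415 48/83; 48/83 192/83]

x' = [-104/415, 199/83]
P' = [309/415 48/83; 48/83 192/83]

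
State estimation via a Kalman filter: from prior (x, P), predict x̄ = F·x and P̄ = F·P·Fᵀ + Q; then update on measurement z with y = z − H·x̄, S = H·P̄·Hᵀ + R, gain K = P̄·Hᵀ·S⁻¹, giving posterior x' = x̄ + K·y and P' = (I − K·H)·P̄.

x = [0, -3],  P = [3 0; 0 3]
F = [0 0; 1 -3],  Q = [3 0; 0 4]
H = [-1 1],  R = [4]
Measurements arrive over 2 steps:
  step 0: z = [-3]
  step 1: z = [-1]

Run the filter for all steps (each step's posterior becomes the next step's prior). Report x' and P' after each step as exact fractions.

step 0: x̄ = F·x = [0, 9]
step 0: P̄ = F·P·Fᵀ + Q = [3 0; 0 34]
step 0: y = z − H·x̄ = [-12]
step 0: S = H·P̄·Hᵀ + R = [41]
step 0: K = P̄·Hᵀ·S⁻¹ = [-3/41; 34/41]
step 0: x' = x̄ + K·y = [36/41, -39/41]
step 0: P' = (I − K·H)·P̄ = [114/41 102/41; 102/41 238/41]
step 1: x̄ = F·x = [0, 153/41]
step 1: P̄ = F·P·Fᵀ + Q = [3 0; 0 1808/41]
step 1: y = z − H·x̄ = [-194/41]
step 1: S = H·P̄·Hᵀ + R = [2095/41]
step 1: K = P̄·Hᵀ·S⁻¹ = [-123/2095; 1808/2095]
step 1: x' = x̄ + K·y = [582/2095, -737/2095]
step 1: P' = (I − K·H)·P̄ = [5916/2095 5424/2095; 5424/2095 12656/2095]

step 0: x' = [36/41, -39/41], P' = [114/41 102/41; 102/41 238/41]
step 1: x' = [582/2095, -737/2095], P' = [5916/2095 5424/2095; 5424/2095 12656/2095]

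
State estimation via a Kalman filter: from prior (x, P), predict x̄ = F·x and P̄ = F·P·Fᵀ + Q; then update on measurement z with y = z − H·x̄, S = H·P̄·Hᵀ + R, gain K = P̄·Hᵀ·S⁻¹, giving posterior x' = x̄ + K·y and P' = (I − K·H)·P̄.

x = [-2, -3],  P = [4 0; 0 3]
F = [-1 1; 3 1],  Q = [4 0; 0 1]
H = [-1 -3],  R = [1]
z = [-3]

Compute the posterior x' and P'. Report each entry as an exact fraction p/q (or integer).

x̄ = F·x = [-1, -9]
P̄ = F·P·Fᵀ + Q = [11 -9; -9 40]
y = z − H·x̄ = [-31]
S = H·P̄·Hᵀ + R = [318]
K = P̄·Hᵀ·S⁻¹ = [8/159; -37/106]
x' = x̄ + K·y = [-407/159, 193/106]
P' = (I − K·H)·P̄ = [1621/159 -181/53; -181/53 133/106]

x' = [-407/159, 193/106]
P' = [1621/159 -181/53; -181/53 133/106]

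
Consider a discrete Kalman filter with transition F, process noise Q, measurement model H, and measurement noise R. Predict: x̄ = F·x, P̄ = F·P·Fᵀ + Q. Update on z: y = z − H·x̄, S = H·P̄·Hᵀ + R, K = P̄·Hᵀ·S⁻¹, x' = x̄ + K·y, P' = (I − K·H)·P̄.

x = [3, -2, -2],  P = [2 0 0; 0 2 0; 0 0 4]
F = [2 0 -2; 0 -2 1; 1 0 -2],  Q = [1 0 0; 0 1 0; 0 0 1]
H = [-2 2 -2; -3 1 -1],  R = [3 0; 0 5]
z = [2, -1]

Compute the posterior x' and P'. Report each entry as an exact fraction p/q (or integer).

x' = [9185/5287, 19677/5287, 3924/5287]
P' = [9943/10574 13301/10574 1657/10574; 13301/10574 39543/10574 19165/10574; 1657/10574 19165/10574 19059/10574]

x̄ = F·x = [10, 2, 7]
P̄ = F·P·Fᵀ + Q = [25 -8 20; -8 13 -8; 20 -8 19]
y = z − H·x̄ = [32, 34]
S = H·P̄·Hᵀ + R = [519 470; 470 446]
K = P̄·Hᵀ·S⁻¹ = [567/5287 -3637/10574; 2359/5287 -3905/10574; -517/5287 -973/10574]
x' = x̄ + K·y = [9185/5287, 19677/5287, 3924/5287]
P' = (I − K·H)·P̄ = [9943/10574 13301/10574 1657/10574; 13301/10574 39543/10574 19165/10574; 1657/10574 19165/10574 19059/10574]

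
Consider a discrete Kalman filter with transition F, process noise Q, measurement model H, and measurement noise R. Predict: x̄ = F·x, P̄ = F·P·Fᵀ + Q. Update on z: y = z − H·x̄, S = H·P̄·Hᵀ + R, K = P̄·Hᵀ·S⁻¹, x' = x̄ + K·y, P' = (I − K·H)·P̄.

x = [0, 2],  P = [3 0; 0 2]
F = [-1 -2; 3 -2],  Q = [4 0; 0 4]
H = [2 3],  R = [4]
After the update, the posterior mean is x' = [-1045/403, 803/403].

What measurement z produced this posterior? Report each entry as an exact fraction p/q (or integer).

z = [1]

x̄ = F·x = [-4, -4]
P̄ = F·P·Fᵀ + Q = [15 -1; -1 39]
S = H·P̄·Hᵀ + R = [403]
K = P̄·Hᵀ·S⁻¹ = [27/403; 115/403]
x' − x̄ = [567/403, 2415/403] = K·y
y = (KᵀK)⁻¹·Kᵀ·(x' − x̄) = [21]
z = y + H·x̄ = [21] + [-20] = [1]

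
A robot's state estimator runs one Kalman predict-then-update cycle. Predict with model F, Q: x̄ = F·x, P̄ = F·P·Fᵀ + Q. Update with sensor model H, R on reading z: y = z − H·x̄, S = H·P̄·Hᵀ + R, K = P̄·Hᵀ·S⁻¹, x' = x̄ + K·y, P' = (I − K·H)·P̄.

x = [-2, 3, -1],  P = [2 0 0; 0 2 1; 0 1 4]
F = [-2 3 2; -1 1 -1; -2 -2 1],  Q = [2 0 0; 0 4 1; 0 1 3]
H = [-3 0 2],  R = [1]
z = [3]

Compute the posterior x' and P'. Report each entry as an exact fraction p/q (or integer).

x̄ = F·x = [11, 6, -3]
P̄ = F·P·Fᵀ + Q = [56 1 3; 1 10 0; 3 0 19]
y = z − H·x̄ = [42]
S = H·P̄·Hᵀ + R = [545]
K = P̄·Hᵀ·S⁻¹ = [-162/545; -3/545; 29/545]
x' = x̄ + K·y = [-809/545, 3144/545, -417/545]
P' = (I − K·H)·P̄ = [4276/545 59/545 6333/545; 59/545 5441/545 87/545; 6333/545 87/545 9514/545]

x' = [-809/545, 3144/545, -417/545]
P' = [4276/545 59/545 6333/545; 59/545 5441/545 87/545; 6333/545 87/545 9514/545]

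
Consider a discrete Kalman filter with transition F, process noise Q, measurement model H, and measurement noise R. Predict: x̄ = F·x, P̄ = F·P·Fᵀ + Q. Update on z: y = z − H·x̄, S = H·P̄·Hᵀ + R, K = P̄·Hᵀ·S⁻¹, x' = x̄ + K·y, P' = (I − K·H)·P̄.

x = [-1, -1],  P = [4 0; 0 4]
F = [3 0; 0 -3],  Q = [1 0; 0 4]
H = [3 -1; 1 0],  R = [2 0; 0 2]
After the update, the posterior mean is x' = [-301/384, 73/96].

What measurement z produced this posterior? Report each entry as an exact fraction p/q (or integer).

z = [-3, -1]

x̄ = F·x = [-3, 3]
P̄ = F·P·Fᵀ + Q = [37 0; 0 40]
S = H·P̄·Hᵀ + R = [375 111; 111 39]
K = P̄·Hᵀ·S⁻¹ = [37/384 259/384; -65/96 185/96]
x' − x̄ = [851/384, -215/96] = K·y
y = (KᵀK)⁻¹·Kᵀ·(x' − x̄) = [9, 2]
z = y + H·x̄ = [9, 2] + [-12, -3] = [-3, -1]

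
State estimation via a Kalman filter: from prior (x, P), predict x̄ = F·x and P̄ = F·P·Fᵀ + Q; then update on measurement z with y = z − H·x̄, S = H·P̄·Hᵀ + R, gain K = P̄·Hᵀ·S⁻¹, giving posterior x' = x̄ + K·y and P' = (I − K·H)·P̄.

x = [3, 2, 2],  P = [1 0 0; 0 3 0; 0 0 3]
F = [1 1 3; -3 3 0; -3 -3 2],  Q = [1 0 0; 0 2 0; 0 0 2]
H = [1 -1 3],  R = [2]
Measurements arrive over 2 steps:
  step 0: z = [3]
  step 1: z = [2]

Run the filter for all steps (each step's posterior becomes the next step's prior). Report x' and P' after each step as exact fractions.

step 0: x̄ = F·x = [11, -3, -11]
step 0: P̄ = F·P·Fᵀ + Q = [32 6 6; 6 38 -18; 6 -18 50]
step 0: y = z − H·x̄ = [22]
step 0: S = H·P̄·Hᵀ + R = [654]
step 0: K = P̄·Hᵀ·S⁻¹ = [22/327; -43/327; 29/109]
step 0: x' = x̄ + K·y = [4081/327, -1927/327, -561/109]
step 0: P' = (I − K·H)·P̄ = [9496/327 3854/327 -622/109; 3854/327 8728/327 532/109; -622/109 532/109 404/109]
step 1: x̄ = F·x = [-965/109, -6008/109, -3276/109]
step 1: P̄ = F·P·Fᵀ + Q = [11849/109 9618/109 -22878/109; 9618/109 31766/109 9228/109; -22878/109 9228/109 80710/109]
step 1: y = z − H·x̄ = [5003/109]
step 1: S = H·P̄·Hᵀ + R = [558351/109]
step 1: K = P̄·Hᵀ·S⁻¹ = [-66403/558351; 5536/558351; 23336/62039]
step 1: x' = x̄ + K·y = [-7991036/558351, -30521800/558351, -793484/62039]
step 1: P' = (I − K·H)·P̄ = [20243510/558351 52640614/558351 1194974/62039; 52640614/558351 162439730/558351 4067044/62039; 1194974/62039 4067044/62039 972914/62039]

step 0: x' = [4081/327, -1927/327, -561/109], P' = [9496/327 3854/327 -622/109; 3854/327 8728/327 532/109; -622/109 532/109 404/109]
step 1: x' = [-7991036/558351, -30521800/558351, -793484/62039], P' = [20243510/558351 52640614/558351 1194974/62039; 52640614/558351 162439730/558351 4067044/62039; 1194974/62039 4067044/62039 972914/62039]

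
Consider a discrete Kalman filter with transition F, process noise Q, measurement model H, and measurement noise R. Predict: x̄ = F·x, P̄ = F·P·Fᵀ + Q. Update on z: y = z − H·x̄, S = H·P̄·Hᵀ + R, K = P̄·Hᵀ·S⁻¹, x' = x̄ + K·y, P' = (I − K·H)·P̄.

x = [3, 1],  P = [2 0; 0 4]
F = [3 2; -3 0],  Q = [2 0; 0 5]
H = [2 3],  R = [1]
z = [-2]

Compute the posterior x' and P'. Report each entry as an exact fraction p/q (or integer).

x' = [775/68, -1125/136]
P' = [1143/34 -1521/68; -1521/68 2039/136]

x̄ = F·x = [11, -9]
P̄ = F·P·Fᵀ + Q = [36 -18; -18 23]
y = z − H·x̄ = [3]
S = H·P̄·Hᵀ + R = [136]
K = P̄·Hᵀ·S⁻¹ = [9/68; 33/136]
x' = x̄ + K·y = [775/68, -1125/136]
P' = (I − K·H)·P̄ = [1143/34 -1521/68; -1521/68 2039/136]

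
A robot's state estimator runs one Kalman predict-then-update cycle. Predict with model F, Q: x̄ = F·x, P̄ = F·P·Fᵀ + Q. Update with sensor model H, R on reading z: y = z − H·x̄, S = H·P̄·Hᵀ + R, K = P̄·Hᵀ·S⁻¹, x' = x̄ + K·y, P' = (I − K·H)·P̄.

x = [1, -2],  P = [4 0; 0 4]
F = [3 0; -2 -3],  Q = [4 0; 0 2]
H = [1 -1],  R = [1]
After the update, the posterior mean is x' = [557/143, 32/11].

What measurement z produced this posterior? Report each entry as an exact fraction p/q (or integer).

x̄ = F·x = [3, 4]
P̄ = F·P·Fᵀ + Q = [40 -24; -24 54]
S = H·P̄·Hᵀ + R = [143]
K = P̄·Hᵀ·S⁻¹ = [64/143; -6/11]
x' − x̄ = [128/143, -12/11] = K·y
y = (KᵀK)⁻¹·Kᵀ·(x' − x̄) = [2]
z = y + H·x̄ = [2] + [-1] = [1]

z = [1]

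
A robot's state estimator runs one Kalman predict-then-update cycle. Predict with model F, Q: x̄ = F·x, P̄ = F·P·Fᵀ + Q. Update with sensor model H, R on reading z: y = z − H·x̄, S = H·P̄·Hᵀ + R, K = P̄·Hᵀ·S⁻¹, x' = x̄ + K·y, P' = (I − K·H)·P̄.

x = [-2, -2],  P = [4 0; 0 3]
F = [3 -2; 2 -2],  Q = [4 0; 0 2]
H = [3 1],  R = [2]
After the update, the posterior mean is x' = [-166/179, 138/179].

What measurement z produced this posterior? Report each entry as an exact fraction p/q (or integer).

z = [-2]

x̄ = F·x = [-2, 0]
P̄ = F·P·Fᵀ + Q = [52 36; 36 30]
S = H·P̄·Hᵀ + R = [716]
K = P̄·Hᵀ·S⁻¹ = [48/179; 69/358]
x' − x̄ = [192/179, 138/179] = K·y
y = (KᵀK)⁻¹·Kᵀ·(x' − x̄) = [4]
z = y + H·x̄ = [4] + [-6] = [-2]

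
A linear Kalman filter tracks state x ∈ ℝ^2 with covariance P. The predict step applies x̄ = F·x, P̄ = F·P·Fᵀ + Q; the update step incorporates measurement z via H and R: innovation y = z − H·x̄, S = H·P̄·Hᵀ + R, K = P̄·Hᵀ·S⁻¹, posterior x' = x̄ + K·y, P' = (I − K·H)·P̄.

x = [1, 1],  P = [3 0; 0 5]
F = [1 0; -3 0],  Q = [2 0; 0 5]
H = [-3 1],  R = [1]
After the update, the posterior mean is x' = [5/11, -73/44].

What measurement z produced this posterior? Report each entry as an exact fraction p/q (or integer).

x̄ = F·x = [1, -3]
P̄ = F·P·Fᵀ + Q = [5 -9; -9 32]
S = H·P̄·Hᵀ + R = [132]
K = P̄·Hᵀ·S⁻¹ = [-2/11; 59/132]
x' − x̄ = [-6/11, 59/44] = K·y
y = (KᵀK)⁻¹·Kᵀ·(x' − x̄) = [3]
z = y + H·x̄ = [3] + [-6] = [-3]

z = [-3]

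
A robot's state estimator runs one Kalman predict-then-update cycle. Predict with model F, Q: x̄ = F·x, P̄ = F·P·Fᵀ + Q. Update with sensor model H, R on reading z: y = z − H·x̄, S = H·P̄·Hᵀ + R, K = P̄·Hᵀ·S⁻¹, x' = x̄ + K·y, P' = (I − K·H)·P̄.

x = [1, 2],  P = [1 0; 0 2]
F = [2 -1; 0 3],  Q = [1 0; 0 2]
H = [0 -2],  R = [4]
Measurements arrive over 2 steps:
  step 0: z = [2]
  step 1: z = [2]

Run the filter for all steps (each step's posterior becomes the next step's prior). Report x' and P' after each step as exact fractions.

step 0: x' = [2, -2/3], P' = [37/7 -2/7; -2/7 20/21]
step 1: x' = [346/81, -88/81], P' = [1817/81 -32/81; -32/81 74/81]

step 0: x̄ = F·x = [0, 6]
step 0: P̄ = F·P·Fᵀ + Q = [7 -6; -6 20]
step 0: y = z − H·x̄ = [14]
step 0: S = H·P̄·Hᵀ + R = [84]
step 0: K = P̄·Hᵀ·S⁻¹ = [1/7; -10/21]
step 0: x' = x̄ + K·y = [2, -2/3]
step 0: P' = (I − K·H)·P̄ = [37/7 -2/7; -2/7 20/21]
step 1: x̄ = F·x = [14/3, -2]
step 1: P̄ = F·P·Fᵀ + Q = [509/21 -32/7; -32/7 74/7]
step 1: y = z − H·x̄ = [-2]
step 1: S = H·P̄·Hᵀ + R = [324/7]
step 1: K = P̄·Hᵀ·S⁻¹ = [16/81; -37/81]
step 1: x' = x̄ + K·y = [346/81, -88/81]
step 1: P' = (I − K·H)·P̄ = [1817/81 -32/81; -32/81 74/81]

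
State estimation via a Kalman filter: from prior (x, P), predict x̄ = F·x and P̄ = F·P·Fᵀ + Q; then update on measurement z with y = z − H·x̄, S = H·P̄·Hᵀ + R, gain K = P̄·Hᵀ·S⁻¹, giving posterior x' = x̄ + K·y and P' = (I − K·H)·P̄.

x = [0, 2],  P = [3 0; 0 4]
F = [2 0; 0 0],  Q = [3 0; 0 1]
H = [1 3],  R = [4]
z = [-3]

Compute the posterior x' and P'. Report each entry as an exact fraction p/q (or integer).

x' = [-45/28, -9/28]
P' = [195/28 -45/28; -45/28 19/28]

x̄ = F·x = [0, 0]
P̄ = F·P·Fᵀ + Q = [15 0; 0 1]
y = z − H·x̄ = [-3]
S = H·P̄·Hᵀ + R = [28]
K = P̄·Hᵀ·S⁻¹ = [15/28; 3/28]
x' = x̄ + K·y = [-45/28, -9/28]
P' = (I − K·H)·P̄ = [195/28 -45/28; -45/28 19/28]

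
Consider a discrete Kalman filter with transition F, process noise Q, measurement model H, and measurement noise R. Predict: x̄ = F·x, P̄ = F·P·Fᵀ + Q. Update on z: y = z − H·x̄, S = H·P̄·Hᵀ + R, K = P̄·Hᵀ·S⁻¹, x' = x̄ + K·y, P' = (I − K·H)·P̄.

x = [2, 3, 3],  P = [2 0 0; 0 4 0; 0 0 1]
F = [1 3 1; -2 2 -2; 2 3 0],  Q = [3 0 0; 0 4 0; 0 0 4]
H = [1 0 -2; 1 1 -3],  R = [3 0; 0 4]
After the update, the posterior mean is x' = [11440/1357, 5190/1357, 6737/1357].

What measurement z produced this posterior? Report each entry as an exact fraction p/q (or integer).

x̄ = F·x = [14, -4, 13]
P̄ = F·P·Fᵀ + Q = [42 18 40; 18 32 16; 40 16 48]
S = H·P̄·Hᵀ + R = [77 116; 116 210]
K = P̄·Hᵀ·S⁻¹ = [-510/1357 -106/1357; -1586/1357 889/1357; -776/1357 -140/1357]
x' − x̄ = [-7558/1357, 10618/1357, -10904/1357] = K·y
y = (KᵀK)⁻¹·Kᵀ·(x' − x̄) = [9, 28]
z = y + H·x̄ = [9, 28] + [-12, -29] = [-3, -1]

z = [-3, -1]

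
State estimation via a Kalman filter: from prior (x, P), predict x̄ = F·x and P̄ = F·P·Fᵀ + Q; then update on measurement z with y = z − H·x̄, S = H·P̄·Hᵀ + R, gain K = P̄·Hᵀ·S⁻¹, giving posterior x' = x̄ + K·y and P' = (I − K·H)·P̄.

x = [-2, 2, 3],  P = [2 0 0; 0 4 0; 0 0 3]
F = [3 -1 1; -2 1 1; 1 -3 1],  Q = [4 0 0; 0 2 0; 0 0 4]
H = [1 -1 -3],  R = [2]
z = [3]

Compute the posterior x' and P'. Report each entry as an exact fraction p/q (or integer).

x' = [-1417/275, 2493/275, -1577/275]
P' = [7534/275 -3386/275 3654/275; -3386/275 4594/275 -2666/275; 3654/275 -2666/275 2174/275]

x̄ = F·x = [-5, 9, -5]
P̄ = F·P·Fᵀ + Q = [29 -13 21; -13 17 -13; 21 -13 45]
y = z − H·x̄ = [2]
S = H·P̄·Hᵀ + R = [275]
K = P̄·Hᵀ·S⁻¹ = [-21/275; 9/275; -101/275]
x' = x̄ + K·y = [-1417/275, 2493/275, -1577/275]
P' = (I − K·H)·P̄ = [7534/275 -3386/275 3654/275; -3386/275 4594/275 -2666/275; 3654/275 -2666/275 2174/275]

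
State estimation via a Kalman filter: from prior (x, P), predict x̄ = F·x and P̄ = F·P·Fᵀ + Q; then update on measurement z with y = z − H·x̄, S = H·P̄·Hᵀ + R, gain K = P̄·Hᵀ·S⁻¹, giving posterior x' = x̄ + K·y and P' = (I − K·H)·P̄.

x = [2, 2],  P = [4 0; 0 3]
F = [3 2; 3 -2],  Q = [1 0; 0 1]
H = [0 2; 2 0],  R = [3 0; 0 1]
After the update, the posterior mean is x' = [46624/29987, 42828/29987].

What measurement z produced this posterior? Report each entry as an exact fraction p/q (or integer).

x̄ = F·x = [10, 2]
P̄ = F·P·Fᵀ + Q = [49 24; 24 49]
S = H·P̄·Hᵀ + R = [199 96; 96 197]
K = P̄·Hᵀ·S⁻¹ = [48/29987 14894/29987; 14698/29987 144/29987]
x' − x̄ = [-253246/29987, -17146/29987] = K·y
y = (KᵀK)⁻¹·Kᵀ·(x' − x̄) = [-1, -17]
z = y + H·x̄ = [-1, -17] + [4, 20] = [3, 3]

z = [3, 3]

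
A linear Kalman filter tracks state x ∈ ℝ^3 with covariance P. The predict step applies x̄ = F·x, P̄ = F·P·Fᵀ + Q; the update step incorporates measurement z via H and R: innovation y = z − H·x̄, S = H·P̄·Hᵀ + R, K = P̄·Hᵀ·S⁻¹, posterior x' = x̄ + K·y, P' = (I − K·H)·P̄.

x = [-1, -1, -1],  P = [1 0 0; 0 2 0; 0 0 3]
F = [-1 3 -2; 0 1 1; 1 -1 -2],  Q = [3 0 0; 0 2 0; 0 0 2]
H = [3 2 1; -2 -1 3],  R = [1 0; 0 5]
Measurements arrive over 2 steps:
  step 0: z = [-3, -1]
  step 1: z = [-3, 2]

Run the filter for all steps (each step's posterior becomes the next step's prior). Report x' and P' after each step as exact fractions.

step 0: x' = [-1863/6506, -2326/3253, -2229/3253], P' = [92157/71566 -67684/35783 8036/35783; -67684/35783 109096/35783 -16939/35783; 8036/35783 -16939/35783 16296/35783]
step 1: x' = [-928946203/2808628286, -1510892735/1404314143, 311097506/1404314143], P' = [2615751841/2808628286 -1842316395/1404314143 136155162/1404314143; -1842316395/1404314143 2959511676/1404314143 -375702178/1404314143; 136155162/1404314143 -375702178/1404314143 570015457/1404314143]

step 0: x̄ = F·x = [0, -2, 2]
step 0: P̄ = F·P·Fᵀ + Q = [34 0 5; 0 7 -8; 5 -8 17]
step 0: y = z − H·x̄ = [-1, -9]
step 0: S = H·P̄·Hᵀ + R = [350 -172; -172 289]
step 0: K = P̄·Hᵀ·S⁻¹ = [21807/71566 -73/35783; -1799/35783 -4909/35783; 6526/35783 9951/35783]
step 0: x' = x̄ + K·y = [-1863/6506, -2326/3253, -2229/3253]
step 0: P' = (I − K·H)·P̄ = [92157/71566 -67684/35783 8036/35783; -67684/35783 109096/35783 -16939/35783; 8036/35783 -16939/35783 16296/35783]
step 1: x̄ = F·x = [-3177/6506, -4555/3253, 11705/6506]
step 1: P̄ = F·P·Fᵀ + Q = [3683983/71566 337405/35783 -1022325/71566; 337405/35783 163080/35783 -150519/35783; -1022325/71566 -150519/35783 654785/71566]
step 1: y = z − H·x̄ = [-1736/3253, -37567/6506]
step 1: S = H·P̄·Hᵀ + R = [17973228/35783 -17088499/35783; -17088499/35783 38086355/71566]
step 1: K = P̄·Hᵀ·S⁻¹ = [750300267/2808628286 -72993992/1404314143; 16371989/1404314143 -80397084/1404314143; 227076587/1404314143 362687645/1404314143]
step 1: x' = x̄ + K·y = [-928946203/2808628286, -1510892735/1404314143, 311097506/1404314143]
step 1: P' = (I − K·H)·P̄ = [2615751841/2808628286 -1842316395/1404314143 136155162/1404314143; -1842316395/1404314143 2959511676/1404314143 -375702178/1404314143; 136155162/1404314143 -375702178/1404314143 570015457/1404314143]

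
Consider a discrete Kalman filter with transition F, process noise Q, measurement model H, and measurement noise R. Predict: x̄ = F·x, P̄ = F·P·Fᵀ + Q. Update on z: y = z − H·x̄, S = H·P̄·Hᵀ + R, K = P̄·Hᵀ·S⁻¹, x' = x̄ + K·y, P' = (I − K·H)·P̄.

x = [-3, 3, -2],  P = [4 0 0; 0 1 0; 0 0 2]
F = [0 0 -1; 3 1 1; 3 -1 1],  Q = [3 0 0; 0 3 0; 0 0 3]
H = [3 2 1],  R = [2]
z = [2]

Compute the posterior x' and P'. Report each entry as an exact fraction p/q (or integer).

x' = [108/41, 38/369, -2306/369]
P' = [196/41 -197/41 -192/41; -197/41 2273/369 1003/369; -192/41 1003/369 3398/369]

x̄ = F·x = [2, -8, -14]
P̄ = F·P·Fᵀ + Q = [5 -2 -2; -2 42 37; -2 37 42]
y = z − H·x̄ = [26]
S = H·P̄·Hᵀ + R = [369]
K = P̄·Hᵀ·S⁻¹ = [1/41; 115/369; 110/369]
x' = x̄ + K·y = [108/41, 38/369, -2306/369]
P' = (I − K·H)·P̄ = [196/41 -197/41 -192/41; -197/41 2273/369 1003/369; -192/41 1003/369 3398/369]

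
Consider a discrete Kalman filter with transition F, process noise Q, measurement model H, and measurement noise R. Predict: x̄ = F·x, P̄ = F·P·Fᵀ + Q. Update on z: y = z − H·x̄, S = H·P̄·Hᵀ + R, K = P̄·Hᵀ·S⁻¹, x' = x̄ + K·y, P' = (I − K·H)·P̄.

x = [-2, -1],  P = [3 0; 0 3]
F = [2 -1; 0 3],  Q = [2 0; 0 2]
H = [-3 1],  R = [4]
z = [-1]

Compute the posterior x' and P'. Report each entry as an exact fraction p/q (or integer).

x' = [-5/4, -139/30]
P' = [2 5; 5 239/15]

x̄ = F·x = [-3, -3]
P̄ = F·P·Fᵀ + Q = [17 -9; -9 29]
y = z − H·x̄ = [-7]
S = H·P̄·Hᵀ + R = [240]
K = P̄·Hᵀ·S⁻¹ = [-1/4; 7/30]
x' = x̄ + K·y = [-5/4, -139/30]
P' = (I − K·H)·P̄ = [2 5; 5 239/15]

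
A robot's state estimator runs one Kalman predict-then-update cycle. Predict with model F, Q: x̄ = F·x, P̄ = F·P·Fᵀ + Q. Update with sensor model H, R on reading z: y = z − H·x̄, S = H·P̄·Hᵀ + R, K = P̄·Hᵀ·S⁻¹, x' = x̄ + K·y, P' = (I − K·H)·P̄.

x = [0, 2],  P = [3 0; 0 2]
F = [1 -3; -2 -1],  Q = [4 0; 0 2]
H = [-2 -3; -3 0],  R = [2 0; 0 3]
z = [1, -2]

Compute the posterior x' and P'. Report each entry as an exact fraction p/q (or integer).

x' = [3337/5598, -698/933]
P' = [1825/5598 -200/933; -200/933 112/311]

x̄ = F·x = [-6, -2]
P̄ = F·P·Fᵀ + Q = [25 0; 0 16]
y = z − H·x̄ = [-17, -20]
S = H·P̄·Hᵀ + R = [246 150; 150 228]
K = P̄·Hᵀ·S⁻¹ = [-25/5598 -1825/5598; -304/933 200/933]
x' = x̄ + K·y = [3337/5598, -698/933]
P' = (I − K·H)·P̄ = [1825/5598 -200/933; -200/933 112/311]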